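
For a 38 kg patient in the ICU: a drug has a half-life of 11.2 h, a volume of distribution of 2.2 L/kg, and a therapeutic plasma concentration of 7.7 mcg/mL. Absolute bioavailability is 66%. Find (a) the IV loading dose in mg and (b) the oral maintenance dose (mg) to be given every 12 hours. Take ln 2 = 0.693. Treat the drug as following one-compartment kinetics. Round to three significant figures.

Vd(total) = 38 kg × 2.2 L/kg = 83.60 L
LD = Vd × C = 83.60 × 7.7 = 643.7 mg
CL = 0.693 × Vd / t½ = 0.693 × 83.60 / 11.2 = 5.173 L/h
D = CL × Css × τ / F = 5.173 × 7.7 × 12 / 0.66 = 724.2 mg

(a) 644 mg; (b) 724 mg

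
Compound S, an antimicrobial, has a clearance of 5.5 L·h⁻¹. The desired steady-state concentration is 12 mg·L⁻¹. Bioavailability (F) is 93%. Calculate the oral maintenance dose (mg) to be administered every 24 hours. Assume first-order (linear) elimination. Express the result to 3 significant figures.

At steady state, dose per interval replaces the amount cleared in that interval: F·D/τ = CL·Css.
D = CL × Css × τ / F = 5.500 × 12 × 24 / 0.93 = 1703 mg

1700 mg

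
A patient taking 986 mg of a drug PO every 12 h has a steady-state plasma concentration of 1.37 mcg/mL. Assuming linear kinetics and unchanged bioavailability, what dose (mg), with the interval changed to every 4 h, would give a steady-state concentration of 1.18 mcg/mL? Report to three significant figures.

With linear kinetics, Css is proportional to dose rate (D/τ) at fixed clearance.
D₂ = D₁ × (Css,target / Css,current) × (τ₂/τ₁) = 986 × (1.18/1.37) × (4/12) = 283.1 mg

283 mg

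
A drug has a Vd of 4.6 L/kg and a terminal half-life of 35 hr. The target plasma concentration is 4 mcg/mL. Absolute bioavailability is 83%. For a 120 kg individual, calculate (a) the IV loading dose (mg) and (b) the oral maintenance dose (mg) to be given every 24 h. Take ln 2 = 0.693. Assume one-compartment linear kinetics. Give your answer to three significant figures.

(a) 2210 mg; (b) 1260 mg

Vd(total) = 120 kg × 4.6 L/kg = 552.0 L
LD = Vd × C = 552.0 × 4 = 2208 mg
CL = 0.693 × Vd / t½ = 0.693 × 552.0 / 35 = 10.93 L/h
D = CL × Css × τ / F = 10.93 × 4 × 24 / 0.83 = 1264 mg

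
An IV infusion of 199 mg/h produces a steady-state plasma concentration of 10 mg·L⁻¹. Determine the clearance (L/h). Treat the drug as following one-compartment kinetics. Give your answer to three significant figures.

At steady state, infusion rate = CL × Css, so CL = rate / Css.
CL = 199 / 10 = 19.90 L/h

19.9 L/h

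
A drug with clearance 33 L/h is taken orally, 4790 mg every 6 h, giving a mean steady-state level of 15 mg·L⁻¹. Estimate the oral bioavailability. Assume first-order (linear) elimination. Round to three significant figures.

F·D/τ = CL·Css at steady state → F = CL·Css·τ / D.
F = 33 × 15 × 6 / 4790 = 0.620

0.620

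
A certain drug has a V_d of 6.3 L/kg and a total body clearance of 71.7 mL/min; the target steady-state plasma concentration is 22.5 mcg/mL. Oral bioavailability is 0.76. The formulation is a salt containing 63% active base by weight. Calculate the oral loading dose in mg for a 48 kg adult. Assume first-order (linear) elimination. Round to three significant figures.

14200 mg

Vd = 6.3 L/kg × 48 kg = 302.4 L
LD = Vd × C / F / S = 302.4 × 22.50 / 0.76 / 0.63 = 14210 mg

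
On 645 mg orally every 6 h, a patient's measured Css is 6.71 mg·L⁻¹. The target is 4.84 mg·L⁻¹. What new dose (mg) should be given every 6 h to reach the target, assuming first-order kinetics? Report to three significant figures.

For first-order elimination, Css ∝ F·D/(CL·τ); F and CL are unchanged, so Css ∝ D/τ.
D₂ = D₁ × (Css,target / Css,current) = 645 × 4.84/6.71 = 465.2 mg

465 mg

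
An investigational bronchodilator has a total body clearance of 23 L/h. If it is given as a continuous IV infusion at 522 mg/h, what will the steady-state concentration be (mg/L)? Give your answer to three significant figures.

22.7 mg/L

Css = rate / CL = 522 / 23.00 = 22.70 mg/L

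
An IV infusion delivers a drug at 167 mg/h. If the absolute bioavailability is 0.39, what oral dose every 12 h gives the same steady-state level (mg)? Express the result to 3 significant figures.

5140 mg

To maintain the same Css, the systemic dosing rate must be unchanged: F·D/τ = infusion rate.
D = rate × τ / F = 167 × 12 / 0.39 = 5138 mg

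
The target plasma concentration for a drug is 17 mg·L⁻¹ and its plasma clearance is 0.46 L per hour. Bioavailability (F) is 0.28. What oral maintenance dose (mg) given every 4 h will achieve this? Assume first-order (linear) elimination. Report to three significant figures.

D = CL × Css × τ / F = 0.4600 × 17 × 4 / 0.28 = 111.7 mg

112 mg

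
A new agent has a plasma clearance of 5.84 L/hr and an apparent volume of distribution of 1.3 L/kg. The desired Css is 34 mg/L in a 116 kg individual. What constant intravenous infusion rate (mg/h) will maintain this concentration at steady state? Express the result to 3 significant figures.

Infusion rate = CL · Css = 5.840 L/h × 34 mg/L = 198.6 mg/h

199 mg/h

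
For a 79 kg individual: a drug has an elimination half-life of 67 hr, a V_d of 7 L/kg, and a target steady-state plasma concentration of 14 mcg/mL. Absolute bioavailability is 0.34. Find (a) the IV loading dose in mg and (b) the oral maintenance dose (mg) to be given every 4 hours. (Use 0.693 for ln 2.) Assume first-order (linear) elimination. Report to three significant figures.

Vd = 7 L/kg × 79 kg = 553.0 L
LD = Vd × C = 553.0 × 14 = 7742 mg
CL = 0.693 × Vd / t½ = 0.693 × 553.0 / 67 = 5.720 L/h
D = CL × Css × τ / F = 5.720 × 14 × 4 / 0.34 = 942.1 mg

(a) 7740 mg; (b) 942 mg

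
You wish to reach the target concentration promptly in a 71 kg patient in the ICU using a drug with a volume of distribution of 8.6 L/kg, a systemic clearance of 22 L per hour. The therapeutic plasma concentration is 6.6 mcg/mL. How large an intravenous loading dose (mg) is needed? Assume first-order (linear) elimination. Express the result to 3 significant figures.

Vd(total) = 71 kg × 8.6 L/kg = 610.6 L
The loading dose fills Vd to the target concentration; clearance is irrelevant here.
LD = Vd × C = 610.6 × 6.600 = 4030 mg

4030 mg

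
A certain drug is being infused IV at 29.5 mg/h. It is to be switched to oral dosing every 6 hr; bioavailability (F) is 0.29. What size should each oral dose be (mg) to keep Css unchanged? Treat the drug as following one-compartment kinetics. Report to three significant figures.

610 mg

To maintain the same Css, the systemic dosing rate must be unchanged: F·D/τ = infusion rate.
D = rate × τ / F = 29.5 × 6 / 0.29 = 610.3 mg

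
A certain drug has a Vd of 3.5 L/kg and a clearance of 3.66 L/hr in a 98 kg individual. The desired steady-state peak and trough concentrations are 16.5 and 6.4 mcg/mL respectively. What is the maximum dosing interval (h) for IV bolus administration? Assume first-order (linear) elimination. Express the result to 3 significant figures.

88.8 h

Total Vd = 3.5 × 98 = 343.0 L
k = CL / Vd = 3.660 / 343.0 = 0.01067 h⁻¹
Between IV bolus doses, concentration decays as C = C₀·e^(−kτ), so C_peak/C_trough = e^(kτ).
τ_max = ln(C_peak/C_trough) / k = ln(16.5/6.4) / 0.01067 = 0.9471 / 0.01067 = 88.76 h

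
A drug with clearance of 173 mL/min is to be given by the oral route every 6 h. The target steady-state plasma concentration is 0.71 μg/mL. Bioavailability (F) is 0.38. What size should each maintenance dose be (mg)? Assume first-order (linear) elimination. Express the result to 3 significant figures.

Convert clearance: 173 mL/min × 60 min/h ÷ 1000 mL/L = 10.38 L/h
D = CL × Css × τ / F = 10.38 × 0.71 × 6 / 0.38 = 116.4 mg

116 mg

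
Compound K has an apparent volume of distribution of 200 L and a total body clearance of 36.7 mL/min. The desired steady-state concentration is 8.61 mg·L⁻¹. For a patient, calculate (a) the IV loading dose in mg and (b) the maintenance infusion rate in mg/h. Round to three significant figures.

LD = Vd · C_target = 200.0 × 8.61 = 1722 mg
CL = 36.7 mL/min = 36.7 × 0.06 = 2.202 L/h
Maintenance infusion rate = CL × Css = 2.202 × 8.61 = 18.96 mg/h

(a) 1720 mg; (b) 19.0 mg/h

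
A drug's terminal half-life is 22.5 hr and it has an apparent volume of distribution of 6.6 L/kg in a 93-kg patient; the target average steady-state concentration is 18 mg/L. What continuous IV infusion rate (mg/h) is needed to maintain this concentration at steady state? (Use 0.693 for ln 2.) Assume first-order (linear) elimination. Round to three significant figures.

340 mg/h

Vd = 6.6 L/kg × 93 kg = 613.8 L
k = 0.693/22.5 = 0.03080 h⁻¹, so CL = k·Vd = 0.03080 × 613.8 = 18.91 L/h
Infusion rate = CL × Css = 18.91 × 18 = 340.4 mg/h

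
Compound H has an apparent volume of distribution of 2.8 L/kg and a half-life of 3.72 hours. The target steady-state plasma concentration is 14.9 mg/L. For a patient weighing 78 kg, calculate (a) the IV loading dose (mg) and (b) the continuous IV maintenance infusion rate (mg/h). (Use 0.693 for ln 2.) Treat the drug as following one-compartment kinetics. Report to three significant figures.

Total Vd = 2.8 × 78 = 218.4 L
LD = Vd × C = 218.4 × 14.9 = 3254 mg
CL = 0.693 × Vd / t½ = 0.693 × 218.4 / 3.72 = 40.69 L/h
Infusion rate = CL × Css = 40.69 × 14.9 = 606.3 mg/h

(a) 3250 mg; (b) 606 mg/h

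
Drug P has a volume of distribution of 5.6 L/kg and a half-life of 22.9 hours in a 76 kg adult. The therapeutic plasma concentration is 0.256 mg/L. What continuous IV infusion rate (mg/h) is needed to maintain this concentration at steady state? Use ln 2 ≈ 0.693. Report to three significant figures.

3.30 mg/h

Total Vd = 5.6 × 76 = 425.6 L
CL = 0.693 × Vd / t½ = 0.693 × 425.6 / 22.9 = 12.88 L/h
Infusion rate = CL × Css = 12.88 × 0.256 = 3.297 mg/h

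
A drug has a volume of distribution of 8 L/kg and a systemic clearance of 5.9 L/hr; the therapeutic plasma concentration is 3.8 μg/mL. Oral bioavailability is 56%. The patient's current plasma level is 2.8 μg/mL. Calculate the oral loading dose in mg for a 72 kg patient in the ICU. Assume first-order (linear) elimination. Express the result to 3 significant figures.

Total Vd = 8 × 72 = 576.0 L
Concentration deficit ΔC = 3.8 − 2.8 = 1.000 mg/L
LD = Vd × ΔC / F = 576.0 × 1.000 / 0.56 = 1029 mg

1030 mg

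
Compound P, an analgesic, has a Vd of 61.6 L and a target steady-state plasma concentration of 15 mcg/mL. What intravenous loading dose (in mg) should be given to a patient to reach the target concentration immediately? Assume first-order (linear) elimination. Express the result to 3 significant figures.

The loading dose fills Vd to the target concentration.
LD = Vd × C = 61.60 × 15.00 = 924.0 mg

924 mg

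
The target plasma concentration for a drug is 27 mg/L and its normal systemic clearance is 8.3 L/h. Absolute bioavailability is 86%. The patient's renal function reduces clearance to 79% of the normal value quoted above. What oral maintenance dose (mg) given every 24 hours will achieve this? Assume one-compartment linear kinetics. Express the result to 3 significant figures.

4940 mg

Patient clearance = 0.79 × 8.300 = 6.557 L/h
At steady state, dose per interval replaces the amount cleared in that interval: F·D/τ = CL·Css.
D = CL × Css × τ / F = 6.557 × 27 × 24 / 0.86 = 4941 mg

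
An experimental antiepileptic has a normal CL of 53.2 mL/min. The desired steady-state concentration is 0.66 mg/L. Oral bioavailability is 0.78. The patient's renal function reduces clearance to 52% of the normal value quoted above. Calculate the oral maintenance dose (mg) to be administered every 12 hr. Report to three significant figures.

16.9 mg

CL = 53.2 mL/min = 53.2 × 0.06 = 3.192 L/h
Patient clearance = 0.52 × 3.192 = 1.660 L/h
D = CL × Css × τ / F = 1.660 × 0.66 × 12 / 0.78 = 16.86 mg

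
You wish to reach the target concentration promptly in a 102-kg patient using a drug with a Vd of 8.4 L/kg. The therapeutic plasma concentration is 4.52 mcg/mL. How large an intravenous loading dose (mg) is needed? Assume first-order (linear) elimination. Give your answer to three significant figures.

3870 mg

Vd(total) = 102 kg × 8.4 L/kg = 856.8 L
The loading dose fills Vd to the target concentration.
LD = Vd × C = 856.8 × 4.520 = 3873 mg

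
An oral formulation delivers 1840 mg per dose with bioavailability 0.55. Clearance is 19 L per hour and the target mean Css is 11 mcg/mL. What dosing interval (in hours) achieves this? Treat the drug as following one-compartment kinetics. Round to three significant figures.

4.84 h

F·D/τ = CL·Css → τ = F·D / (CL·Css).
τ = 0.55 × 1840 / (19 × 11) = 4.842 h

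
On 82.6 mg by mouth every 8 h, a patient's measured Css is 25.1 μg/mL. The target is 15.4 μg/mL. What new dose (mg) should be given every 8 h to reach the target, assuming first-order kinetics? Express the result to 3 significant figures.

50.7 mg

For first-order elimination, Css ∝ F·D/(CL·τ); F and CL are unchanged, so Css ∝ D/τ.
D₂ = D₁ × (Css,target / Css,current) = 82.6 × 15.4/25.1 = 50.68 mg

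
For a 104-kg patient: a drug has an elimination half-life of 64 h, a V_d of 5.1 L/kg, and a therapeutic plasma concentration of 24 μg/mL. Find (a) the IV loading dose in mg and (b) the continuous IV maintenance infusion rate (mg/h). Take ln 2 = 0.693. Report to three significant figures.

(a) 12700 mg; (b) 138 mg/h

Vd(total) = 104 kg × 5.1 L/kg = 530.4 L
LD = Vd × C = 530.4 × 24 = 12730 mg
CL = 0.693 × Vd / t½ = 0.693 × 530.4 / 64 = 5.743 L/h
Infusion rate = CL × Css = 5.743 × 24 = 137.8 mg/h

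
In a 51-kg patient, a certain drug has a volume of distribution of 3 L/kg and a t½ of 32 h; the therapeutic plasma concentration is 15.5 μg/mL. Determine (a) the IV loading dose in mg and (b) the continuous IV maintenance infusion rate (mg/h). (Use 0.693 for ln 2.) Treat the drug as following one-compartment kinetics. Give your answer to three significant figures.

(a) 2370 mg; (b) 51.4 mg/h

Vd = 3 L/kg × 51 kg = 153.0 L
LD = Vd × C = 153.0 × 15.5 = 2372 mg
CL = 0.693 × Vd / t½ = 0.693 × 153.0 / 32 = 3.313 L/h
Infusion rate = CL × Css = 3.313 × 15.5 = 51.35 mg/h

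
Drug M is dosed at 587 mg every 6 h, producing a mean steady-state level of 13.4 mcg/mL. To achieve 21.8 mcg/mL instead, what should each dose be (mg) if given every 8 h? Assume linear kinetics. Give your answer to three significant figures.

1270 mg

With linear kinetics, Css is proportional to dose rate (D/τ) at fixed clearance.
D₂ = D₁ × (Css,target / Css,current) × (τ₂/τ₁) = 587 × (21.8/13.4) × (8/6) = 1273 mg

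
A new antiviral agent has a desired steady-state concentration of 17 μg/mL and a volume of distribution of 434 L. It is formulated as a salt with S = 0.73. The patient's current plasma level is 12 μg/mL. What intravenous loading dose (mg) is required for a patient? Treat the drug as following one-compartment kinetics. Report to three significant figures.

2970 mg

Concentration deficit ΔC = 17 − 12 = 5.000 mg/L
LD = Vd × ΔC / S = 434.0 × 5.000 / 0.73 = 2973 mg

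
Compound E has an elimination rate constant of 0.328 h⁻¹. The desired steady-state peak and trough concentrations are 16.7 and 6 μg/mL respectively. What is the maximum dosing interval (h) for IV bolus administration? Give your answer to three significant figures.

3.12 h

Between IV bolus doses, concentration decays as C = C₀·e^(−kτ), so C_peak/C_trough = e^(kτ).
τ_max = ln(C_peak/C_trough) / k = ln(16.7/6) / 0.3280 = 1.024 / 0.3280 = 3.122 h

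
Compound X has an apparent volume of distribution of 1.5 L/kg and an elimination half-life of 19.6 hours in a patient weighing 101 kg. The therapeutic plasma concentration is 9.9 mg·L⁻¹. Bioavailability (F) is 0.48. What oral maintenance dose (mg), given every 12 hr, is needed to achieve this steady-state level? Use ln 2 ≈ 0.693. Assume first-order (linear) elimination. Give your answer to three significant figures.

Vd(total) = 101 kg × 1.5 L/kg = 151.5 L
CL = ln 2 · Vd / t½ = 0.693 × 151.5 / 19.6 = 5.357 L/h
D = CL × Css × τ / F = 5.357 × 9.9 × 12 / 0.48 = 1326 mg

1330 mg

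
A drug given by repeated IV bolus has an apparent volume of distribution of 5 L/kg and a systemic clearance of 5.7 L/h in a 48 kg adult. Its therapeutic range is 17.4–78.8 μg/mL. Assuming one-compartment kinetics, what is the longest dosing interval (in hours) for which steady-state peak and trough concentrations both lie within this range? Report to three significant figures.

63.6 h

Total Vd = 5 × 48 = 240.0 L
k = CL / Vd = 5.700 / 240.0 = 0.02375 h⁻¹
Between IV bolus doses, concentration decays as C = C₀·e^(−kτ), so C_peak/C_trough = e^(kτ).
τ_max = ln(C_peak/C_trough) / k = ln(78.8/17.4) / 0.02375 = 1.510 / 0.02375 = 63.58 h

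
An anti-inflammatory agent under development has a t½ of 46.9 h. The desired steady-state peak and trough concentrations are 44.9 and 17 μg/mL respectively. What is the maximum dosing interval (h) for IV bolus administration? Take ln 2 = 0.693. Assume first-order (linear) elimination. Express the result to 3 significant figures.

k = 0.693 / t½ = 0.693 / 46.9 = 0.01478 h⁻¹
Between IV bolus doses, concentration decays as C = C₀·e^(−kτ), so C_peak/C_trough = e^(kτ).
τ_max = ln(C_peak/C_trough) / k = ln(44.9/17) / 0.01478 = 0.9712 / 0.01478 = 65.71 h

65.7 h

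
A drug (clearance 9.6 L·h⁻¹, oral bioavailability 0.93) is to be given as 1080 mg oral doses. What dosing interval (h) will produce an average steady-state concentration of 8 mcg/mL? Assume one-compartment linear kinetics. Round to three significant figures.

13.1 h

F·D/τ = CL·Css → τ = F·D / (CL·Css).
τ = 0.93 × 1080 / (9.6 × 8) = 13.08 h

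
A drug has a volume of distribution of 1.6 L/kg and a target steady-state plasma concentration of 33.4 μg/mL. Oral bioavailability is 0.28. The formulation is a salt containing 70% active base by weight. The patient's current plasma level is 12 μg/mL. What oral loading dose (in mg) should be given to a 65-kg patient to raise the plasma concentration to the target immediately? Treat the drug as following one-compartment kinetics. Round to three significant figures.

Vd = 1.6 L/kg × 65 kg = 104.0 L
Concentration deficit ΔC = 33.4 − 12 = 21.40 mg/L
LD = Vd × ΔC / F / S = 104.0 × 21.40 / 0.28 / 0.7 = 11360 mg

11400 mg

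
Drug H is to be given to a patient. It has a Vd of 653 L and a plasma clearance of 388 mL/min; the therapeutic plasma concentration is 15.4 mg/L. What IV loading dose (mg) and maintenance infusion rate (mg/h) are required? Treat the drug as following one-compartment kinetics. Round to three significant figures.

(a) 10100 mg; (b) 359 mg/h

LD = Vd · C_target = 653.0 × 15.4 = 10060 mg
CL = 388 mL/min = 388 × 0.06 = 23.28 L/h
Maintenance infusion rate = CL × Css = 23.28 × 15.4 = 358.5 mg/h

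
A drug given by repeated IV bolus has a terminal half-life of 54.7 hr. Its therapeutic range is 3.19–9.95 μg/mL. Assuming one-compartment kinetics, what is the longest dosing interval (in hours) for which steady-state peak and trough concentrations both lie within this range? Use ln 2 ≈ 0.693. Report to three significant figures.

89.8 h

k = 0.693 / t½ = 0.693 / 54.7 = 0.01267 h⁻¹
Between IV bolus doses, concentration decays as C = C₀·e^(−kτ), so C_peak/C_trough = e^(kτ).
τ_max = ln(C_peak/C_trough) / k = ln(9.95/3.19) / 0.01267 = 1.138 / 0.01267 = 89.82 h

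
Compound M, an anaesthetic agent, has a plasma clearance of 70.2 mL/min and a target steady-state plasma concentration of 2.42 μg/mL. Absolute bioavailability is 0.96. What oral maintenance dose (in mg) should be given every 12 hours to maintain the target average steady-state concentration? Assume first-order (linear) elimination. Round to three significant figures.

CL = 70.2 mL/min × 60/1000 = 4.212 L/h
D = CL × Css × τ / F = 4.212 × 2.42 × 12 / 0.96 = 127.4 mg

127 mg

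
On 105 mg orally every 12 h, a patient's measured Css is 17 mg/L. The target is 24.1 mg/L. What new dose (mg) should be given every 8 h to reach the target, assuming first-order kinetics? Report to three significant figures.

99.2 mg

For first-order elimination, Css ∝ F·D/(CL·τ); F and CL are unchanged, so Css ∝ D/τ.
D₂ = D₁ × (Css,target / Css,current) × (τ₂/τ₁) = 105 × (24.1/17) × (8/12) = 99.24 mg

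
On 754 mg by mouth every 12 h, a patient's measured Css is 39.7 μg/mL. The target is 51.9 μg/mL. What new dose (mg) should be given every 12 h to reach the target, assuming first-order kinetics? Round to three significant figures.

For first-order elimination, Css ∝ F·D/(CL·τ); F and CL are unchanged, so Css ∝ D/τ.
D₂ = D₁ × (Css,target / Css,current) = 754 × 51.9/39.7 = 985.7 mg

986 mg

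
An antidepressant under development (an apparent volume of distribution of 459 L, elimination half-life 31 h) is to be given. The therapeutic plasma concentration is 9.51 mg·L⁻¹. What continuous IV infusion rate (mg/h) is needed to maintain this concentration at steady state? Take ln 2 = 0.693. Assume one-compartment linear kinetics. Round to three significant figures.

CL = ln 2 · Vd / t½ = 0.693 × 459.0 / 31 = 10.26 L/h
Infusion rate = CL × Css = 10.26 × 9.51 = 97.57 mg/h

97.6 mg/h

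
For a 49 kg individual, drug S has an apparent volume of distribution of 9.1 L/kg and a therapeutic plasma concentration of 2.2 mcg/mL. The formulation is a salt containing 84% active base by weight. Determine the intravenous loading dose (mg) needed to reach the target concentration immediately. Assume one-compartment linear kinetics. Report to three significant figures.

Total Vd = 9.1 × 49 = 445.9 L
The loading dose fills Vd to the target concentration.
LD = Vd × C / S = 445.9 × 2.200 / 0.84 = 1168 mg

1170 mg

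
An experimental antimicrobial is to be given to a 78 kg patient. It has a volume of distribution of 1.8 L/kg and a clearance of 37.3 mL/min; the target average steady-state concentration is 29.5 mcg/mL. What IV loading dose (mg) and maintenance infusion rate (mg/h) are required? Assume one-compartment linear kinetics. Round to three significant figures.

Vd(total) = 78 kg × 1.8 L/kg = 140.4 L
Loading dose = Vd × C = 140.4 × 29.5 = 4142 mg
Convert clearance: 37.3 mL/min × 60 min/h ÷ 1000 mL/L = 2.238 L/h
Maintenance infusion rate = CL × Css = 2.238 × 29.5 = 66.02 mg/h

(a) 4140 mg; (b) 66.0 mg/h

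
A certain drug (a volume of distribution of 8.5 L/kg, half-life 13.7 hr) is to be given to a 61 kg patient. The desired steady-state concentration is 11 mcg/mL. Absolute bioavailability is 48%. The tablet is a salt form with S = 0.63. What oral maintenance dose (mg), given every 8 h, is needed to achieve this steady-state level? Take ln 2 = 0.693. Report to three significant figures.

Vd(total) = 61 kg × 8.5 L/kg = 518.5 L
CL = 0.693 × Vd / t½ = 0.693 × 518.5 / 13.7 = 26.23 L/h
D = CL × Css × τ / F / S = 26.23 × 11 × 8 / 0.48 / 0.63 = 7633 mg

7630 mg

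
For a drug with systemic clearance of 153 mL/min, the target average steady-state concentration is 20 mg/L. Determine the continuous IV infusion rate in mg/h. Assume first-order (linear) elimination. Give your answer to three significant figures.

Convert clearance: 153 mL/min × 60 min/h ÷ 1000 mL/L = 9.180 L/h
R₀ = 9.180 × 20 = 183.6 mg/h

184 mg/h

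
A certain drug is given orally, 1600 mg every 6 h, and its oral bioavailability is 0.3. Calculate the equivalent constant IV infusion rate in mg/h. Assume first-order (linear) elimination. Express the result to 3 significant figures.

Equivalent systemic input: infusion rate = F·D/τ.
Rate = 0.3 × 1600 / 6 = 80.00 mg/h

80.0 mg/h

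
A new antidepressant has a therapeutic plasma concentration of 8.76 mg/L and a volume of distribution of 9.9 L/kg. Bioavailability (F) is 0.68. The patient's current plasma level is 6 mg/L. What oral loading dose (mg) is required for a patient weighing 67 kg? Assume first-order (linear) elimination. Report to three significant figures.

Vd(total) = 67 kg × 9.9 L/kg = 663.3 L
Concentration deficit ΔC = 8.76 − 6 = 2.760 mg/L
LD = Vd × ΔC / F = 663.3 × 2.760 / 0.68 = 2692 mg

2690 mg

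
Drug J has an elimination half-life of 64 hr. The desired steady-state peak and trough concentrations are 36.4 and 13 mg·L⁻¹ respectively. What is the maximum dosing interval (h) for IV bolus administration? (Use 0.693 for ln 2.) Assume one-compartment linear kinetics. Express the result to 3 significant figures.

k = 0.693 / t½ = 0.693 / 64 = 0.01083 h⁻¹
Between IV bolus doses, concentration decays as C = C₀·e^(−kτ), so C_peak/C_trough = e^(kτ).
τ_max = ln(C_peak/C_trough) / k = ln(36.4/13) / 0.01083 = 1.030 / 0.01083 = 95.11 h

95.1 h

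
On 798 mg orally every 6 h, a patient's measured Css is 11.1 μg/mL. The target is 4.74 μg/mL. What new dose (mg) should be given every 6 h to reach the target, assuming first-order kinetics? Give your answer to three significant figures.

For first-order elimination, Css ∝ F·D/(CL·τ); F and CL are unchanged, so Css ∝ D/τ.
D₂ = D₁ × (Css,target / Css,current) = 798 × 4.74/11.1 = 340.8 mg

341 mg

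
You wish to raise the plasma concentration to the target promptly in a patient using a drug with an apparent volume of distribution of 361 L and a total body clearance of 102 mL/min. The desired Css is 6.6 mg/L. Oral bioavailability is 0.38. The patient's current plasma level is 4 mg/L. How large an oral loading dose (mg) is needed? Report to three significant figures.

Loading dose depends on Vd (not clearance): it fills the distribution volume.
Concentration deficit ΔC = 6.6 − 4 = 2.600 mg/L
LD = Vd × ΔC / F = 361.0 × 2.600 / 0.38 = 2470 mg

2470 mg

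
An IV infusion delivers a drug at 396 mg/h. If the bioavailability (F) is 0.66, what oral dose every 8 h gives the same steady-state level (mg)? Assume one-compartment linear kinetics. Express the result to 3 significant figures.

To maintain the same Css, the systemic dosing rate must be unchanged: F·D/τ = infusion rate.
D = rate × τ / F = 396 × 8 / 0.66 = 4800 mg

4800 mg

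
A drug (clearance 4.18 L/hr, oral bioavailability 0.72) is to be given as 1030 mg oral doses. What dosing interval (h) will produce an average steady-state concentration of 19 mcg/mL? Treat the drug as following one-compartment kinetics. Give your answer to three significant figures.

F·D/τ = CL·Css → τ = F·D / (CL·Css).
τ = 0.72 × 1030 / (4.18 × 19) = 9.338 h

9.34 h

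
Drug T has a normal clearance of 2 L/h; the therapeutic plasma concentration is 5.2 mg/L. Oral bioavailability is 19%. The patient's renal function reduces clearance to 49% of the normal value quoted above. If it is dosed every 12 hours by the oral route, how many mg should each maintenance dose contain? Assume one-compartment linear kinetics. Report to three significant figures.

Patient clearance = 0.49 × 2.000 = 0.9800 L/h
D = CL × Css × τ / F = 0.9800 × 5.2 × 12 / 0.19 = 321.9 mg

322 mg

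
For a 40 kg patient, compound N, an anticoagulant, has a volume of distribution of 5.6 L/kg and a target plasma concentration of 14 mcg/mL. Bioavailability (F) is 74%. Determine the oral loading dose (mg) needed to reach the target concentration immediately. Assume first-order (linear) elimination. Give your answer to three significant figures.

4240 mg

Vd(total) = 40 kg × 5.6 L/kg = 224.0 L
The loading dose fills Vd to the target concentration.
LD = Vd × C / F = 224.0 × 14.00 / 0.74 = 4238 mg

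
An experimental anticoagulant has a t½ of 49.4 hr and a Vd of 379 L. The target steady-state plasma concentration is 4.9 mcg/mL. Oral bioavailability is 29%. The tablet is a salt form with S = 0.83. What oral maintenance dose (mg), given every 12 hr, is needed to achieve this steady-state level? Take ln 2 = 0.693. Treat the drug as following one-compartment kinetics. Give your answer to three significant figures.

CL = 0.693 × Vd / t½ = 0.693 × 379.0 / 49.4 = 5.317 L/h
D = CL × Css × τ / F / S = 5.317 × 4.9 × 12 / 0.29 / 0.83 = 1299 mg

1300 mg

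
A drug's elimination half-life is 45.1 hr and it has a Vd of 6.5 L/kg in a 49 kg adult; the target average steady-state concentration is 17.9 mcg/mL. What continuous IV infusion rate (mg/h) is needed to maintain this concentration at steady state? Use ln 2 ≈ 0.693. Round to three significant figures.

Vd(total) = 49 kg × 6.5 L/kg = 318.5 L
k = 0.693/45.1 = 0.01537 h⁻¹, so CL = k·Vd = 0.01537 × 318.5 = 4.895 L/h
Infusion rate = CL × Css = 4.895 × 17.9 = 87.62 mg/h

87.6 mg/h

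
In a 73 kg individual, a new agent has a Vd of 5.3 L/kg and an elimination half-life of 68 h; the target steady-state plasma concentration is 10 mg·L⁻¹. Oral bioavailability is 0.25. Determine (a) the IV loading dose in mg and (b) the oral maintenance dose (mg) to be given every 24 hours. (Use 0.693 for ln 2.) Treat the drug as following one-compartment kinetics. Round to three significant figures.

(a) 3870 mg; (b) 3790 mg

Vd = 5.3 L/kg × 73 kg = 386.9 L
LD = Vd × C = 386.9 × 10 = 3869 mg
CL = 0.693 × Vd / t½ = 0.693 × 386.9 / 68 = 3.943 L/h
D = CL × Css × τ / F = 3.943 × 10 × 24 / 0.25 = 3785 mg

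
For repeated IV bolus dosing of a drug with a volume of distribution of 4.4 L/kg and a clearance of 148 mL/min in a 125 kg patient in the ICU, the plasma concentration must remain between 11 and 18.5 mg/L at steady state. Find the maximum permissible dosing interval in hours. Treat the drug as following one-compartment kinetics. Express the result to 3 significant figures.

32.2 h

Vd = 4.4 L/kg × 125 kg = 550.0 L
CL = 148 mL/min × 60/1000 = 8.880 L/h
k = CL / Vd = 8.880 / 550.0 = 0.01615 h⁻¹
Between IV bolus doses, concentration decays as C = C₀·e^(−kτ), so C_peak/C_trough = e^(kτ).
τ_max = ln(C_peak/C_trough) / k = ln(18.5/11) / 0.01615 = 0.5199 / 0.01615 = 32.19 h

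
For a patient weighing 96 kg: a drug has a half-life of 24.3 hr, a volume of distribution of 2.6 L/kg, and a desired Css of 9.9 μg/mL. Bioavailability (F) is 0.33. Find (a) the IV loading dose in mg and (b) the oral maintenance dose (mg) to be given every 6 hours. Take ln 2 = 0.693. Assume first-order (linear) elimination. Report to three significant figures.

Vd = 2.6 L/kg × 96 kg = 249.6 L
LD = Vd × C = 249.6 × 9.9 = 2471 mg
CL = 0.693 × Vd / t½ = 0.693 × 249.6 / 24.3 = 7.118 L/h
D = CL × Css × τ / F = 7.118 × 9.9 × 6 / 0.33 = 1281 mg

(a) 2470 mg; (b) 1280 mg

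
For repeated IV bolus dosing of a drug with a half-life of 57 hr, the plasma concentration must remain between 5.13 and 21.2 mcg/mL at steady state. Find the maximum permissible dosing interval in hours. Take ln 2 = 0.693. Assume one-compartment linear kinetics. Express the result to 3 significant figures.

k = 0.693 / t½ = 0.693 / 57 = 0.01216 h⁻¹
Between IV bolus doses, concentration decays as C = C₀·e^(−kτ), so C_peak/C_trough = e^(kτ).
τ_max = ln(C_peak/C_trough) / k = ln(21.2/5.13) / 0.01216 = 1.419 / 0.01216 = 116.7 h

117 h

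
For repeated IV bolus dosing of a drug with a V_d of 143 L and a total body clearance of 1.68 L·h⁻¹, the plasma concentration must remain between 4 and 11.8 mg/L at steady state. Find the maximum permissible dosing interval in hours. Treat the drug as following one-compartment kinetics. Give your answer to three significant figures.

k = CL / Vd = 1.680 / 143.0 = 0.01175 h⁻¹
Between IV bolus doses, concentration decays as C = C₀·e^(−kτ), so C_peak/C_trough = e^(kτ).
τ_max = ln(C_peak/C_trough) / k = ln(11.8/4) / 0.01175 = 1.082 / 0.01175 = 92.09 h

92.1 h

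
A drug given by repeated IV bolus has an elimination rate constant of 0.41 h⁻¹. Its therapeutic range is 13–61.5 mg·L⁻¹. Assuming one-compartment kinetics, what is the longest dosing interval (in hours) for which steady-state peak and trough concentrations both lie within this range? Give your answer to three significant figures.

3.79 h

Between IV bolus doses, concentration decays as C = C₀·e^(−kτ), so C_peak/C_trough = e^(kτ).
τ_max = ln(C_peak/C_trough) / k = ln(61.5/13) / 0.4100 = 1.554 / 0.4100 = 3.790 h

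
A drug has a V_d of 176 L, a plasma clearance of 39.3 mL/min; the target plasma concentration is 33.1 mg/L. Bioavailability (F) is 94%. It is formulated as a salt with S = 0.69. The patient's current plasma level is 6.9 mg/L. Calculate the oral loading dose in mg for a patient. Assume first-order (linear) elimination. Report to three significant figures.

7110 mg

Concentration deficit ΔC = 33.1 − 6.9 = 26.20 mg/L
LD = Vd × ΔC / F / S = 176.0 × 26.20 / 0.94 / 0.69 = 7109 mg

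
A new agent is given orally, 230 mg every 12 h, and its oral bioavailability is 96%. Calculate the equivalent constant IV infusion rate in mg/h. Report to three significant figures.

Equivalent systemic input: infusion rate = F·D/τ.
Rate = 0.96 × 230 / 12 = 18.40 mg/h

18.4 mg/h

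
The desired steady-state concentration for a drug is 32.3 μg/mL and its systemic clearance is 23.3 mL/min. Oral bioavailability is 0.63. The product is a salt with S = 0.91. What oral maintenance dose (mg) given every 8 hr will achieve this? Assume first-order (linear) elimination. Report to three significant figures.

630 mg

CL = 23.3 mL/min × 60/1000 = 1.398 L/h
At steady state, dose per interval replaces the amount cleared in that interval: F·S·D/τ = CL·Css.
D = CL × Css × τ / F / S = 1.398 × 32.3 × 8 / 0.63 / 0.91 = 630.1 mg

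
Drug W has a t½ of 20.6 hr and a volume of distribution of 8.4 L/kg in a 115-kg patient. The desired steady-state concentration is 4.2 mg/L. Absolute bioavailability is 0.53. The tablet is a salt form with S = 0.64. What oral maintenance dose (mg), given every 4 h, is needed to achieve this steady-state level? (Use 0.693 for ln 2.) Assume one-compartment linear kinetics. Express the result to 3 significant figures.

Vd = 8.4 L/kg × 115 kg = 966.0 L
CL = 0.693 × Vd / t½ = 0.693 × 966.0 / 20.6 = 32.50 L/h
D = CL × Css × τ / F / S = 32.50 × 4.2 × 4 / 0.53 / 0.64 = 1610 mg

1610 mg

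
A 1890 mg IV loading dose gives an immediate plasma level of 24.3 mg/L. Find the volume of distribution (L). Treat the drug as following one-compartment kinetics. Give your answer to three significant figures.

77.8 L

Immediately after an IV bolus, C₀ = Dose / Vd, so Vd = Dose / C₀.
Vd = 1890 / 24.3 = 77.78 L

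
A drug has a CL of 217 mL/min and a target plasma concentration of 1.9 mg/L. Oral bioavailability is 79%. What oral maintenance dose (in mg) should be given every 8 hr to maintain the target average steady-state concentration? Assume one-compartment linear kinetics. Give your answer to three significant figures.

251 mg

CL = 217 mL/min = 217 × 0.06 = 13.02 L/h
At steady state, dose per interval replaces the amount cleared in that interval: F·D/τ = CL·Css.
D = CL × Css × τ / F = 13.02 × 1.9 × 8 / 0.79 = 250.5 mg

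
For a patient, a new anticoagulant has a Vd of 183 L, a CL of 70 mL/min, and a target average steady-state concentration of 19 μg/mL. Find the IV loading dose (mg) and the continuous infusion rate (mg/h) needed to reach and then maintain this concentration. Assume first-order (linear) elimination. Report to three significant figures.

Loading: fill Vd to C_target → 183.0 L × 19 mg/L = 3477 mg
Convert clearance: 70 mL/min × 60 min/h ÷ 1000 mL/L = 4.200 L/h
Maintenance: replace elimination → rate = CL × Css = 4.200 × 19 = 79.80 mg/h

(a) 3480 mg; (b) 79.8 mg/h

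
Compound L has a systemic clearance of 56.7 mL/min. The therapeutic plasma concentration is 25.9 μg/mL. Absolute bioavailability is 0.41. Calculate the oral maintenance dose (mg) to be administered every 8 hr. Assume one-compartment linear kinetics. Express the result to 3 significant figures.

1720 mg

Convert clearance: 56.7 mL/min × 60 min/h ÷ 1000 mL/L = 3.402 L/h
D = CL × Css × τ / F = 3.402 × 25.9 × 8 / 0.41 = 1719 mg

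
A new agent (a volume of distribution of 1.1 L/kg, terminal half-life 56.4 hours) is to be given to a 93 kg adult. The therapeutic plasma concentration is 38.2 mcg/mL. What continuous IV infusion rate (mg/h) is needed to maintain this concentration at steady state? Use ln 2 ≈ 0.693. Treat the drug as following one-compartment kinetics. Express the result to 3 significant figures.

Total Vd = 1.1 × 93 = 102.3 L
k = 0.693/56.4 = 0.01229 h⁻¹, so CL = k·Vd = 0.01229 × 102.3 = 1.257 L/h
Infusion rate = CL × Css = 1.257 × 38.2 = 48.02 mg/h

48.0 mg/h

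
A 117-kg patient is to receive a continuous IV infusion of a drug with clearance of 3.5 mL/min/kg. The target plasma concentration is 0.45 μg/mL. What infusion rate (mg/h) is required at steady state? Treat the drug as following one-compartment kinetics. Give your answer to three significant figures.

11.1 mg/h

CL = 3.5 mL/min/kg × 117 kg = 409.5 mL/min = 409.5 × 60/1000 = 24.57 L/h
At steady state, infusion rate equals elimination rate: rate in = CL × Css.
Infusion rate = CL · Css = 24.57 L/h × 0.45 mg/L = 11.06 mg/h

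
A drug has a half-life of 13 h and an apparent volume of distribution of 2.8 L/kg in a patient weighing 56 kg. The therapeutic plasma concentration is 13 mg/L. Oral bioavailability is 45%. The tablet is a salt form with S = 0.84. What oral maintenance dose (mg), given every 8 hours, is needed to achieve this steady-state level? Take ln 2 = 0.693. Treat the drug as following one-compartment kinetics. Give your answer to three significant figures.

Total Vd = 2.8 × 56 = 156.8 L
CL = 0.693 × Vd / t½ = 0.693 × 156.8 / 13 = 8.359 L/h
D = CL × Css × τ / F / S = 8.359 × 13 × 8 / 0.45 / 0.84 = 2300 mg

2300 mg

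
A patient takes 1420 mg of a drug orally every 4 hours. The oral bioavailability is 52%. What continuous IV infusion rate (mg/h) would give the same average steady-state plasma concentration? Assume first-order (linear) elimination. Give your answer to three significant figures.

Equivalent systemic input: infusion rate = F·D/τ.
Rate = 0.52 × 1420 / 4 = 184.6 mg/h

185 mg/h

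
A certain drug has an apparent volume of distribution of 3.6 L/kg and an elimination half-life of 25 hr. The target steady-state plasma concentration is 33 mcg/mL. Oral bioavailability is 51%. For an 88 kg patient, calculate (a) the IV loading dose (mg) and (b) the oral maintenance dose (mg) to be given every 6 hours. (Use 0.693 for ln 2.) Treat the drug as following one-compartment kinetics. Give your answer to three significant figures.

(a) 10500 mg; (b) 3410 mg

Total Vd = 3.6 × 88 = 316.8 L
LD = Vd × C = 316.8 × 33 = 10450 mg
CL = 0.693 × Vd / t½ = 0.693 × 316.8 / 25 = 8.782 L/h
D = CL × Css × τ / F = 8.782 × 33 × 6 / 0.51 = 3409 mg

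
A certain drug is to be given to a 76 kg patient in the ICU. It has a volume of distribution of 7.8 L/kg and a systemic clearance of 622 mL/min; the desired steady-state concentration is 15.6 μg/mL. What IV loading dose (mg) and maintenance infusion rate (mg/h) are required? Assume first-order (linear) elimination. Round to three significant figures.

(a) 9250 mg; (b) 582 mg/h

Vd = 7.8 L/kg × 76 kg = 592.8 L
LD = Vd · C_target = 592.8 × 15.6 = 9248 mg
CL = 622 mL/min × 60/1000 = 37.32 L/h
Maintenance infusion rate = CL × Css = 37.32 × 15.6 = 582.2 mg/h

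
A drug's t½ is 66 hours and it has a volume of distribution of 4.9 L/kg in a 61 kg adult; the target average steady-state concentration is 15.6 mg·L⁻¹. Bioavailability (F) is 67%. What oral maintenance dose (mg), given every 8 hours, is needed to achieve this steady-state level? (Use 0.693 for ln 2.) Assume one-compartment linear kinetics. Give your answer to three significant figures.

Total Vd = 4.9 × 61 = 298.9 L
k = 0.693/66 = 0.01050 h⁻¹, so CL = k·Vd = 0.01050 × 298.9 = 3.138 L/h
D = CL × Css × τ / F = 3.138 × 15.6 × 8 / 0.67 = 584.5 mg

585 mg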